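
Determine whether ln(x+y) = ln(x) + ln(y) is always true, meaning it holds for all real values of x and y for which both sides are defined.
No, this is NOT an identity.

Claim: ln(x+y) = ln(x) + ln(y).
Test a specific point where both sides are defined: x = 1, y = 5.
LHS = ln(x+y) ≈ 1.7918
RHS = ln(x) + ln(y) ≈ 1.6094
Since 1.7918 ≠ 1.6094, the equation fails at this point, so it cannot hold for all real values of x and y for which both sides are defined.
ln(x) + ln(y) = ln(xy), not ln(x+y).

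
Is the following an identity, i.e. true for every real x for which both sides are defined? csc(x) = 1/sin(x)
Claim: csc(x) = 1/sin(x).
Reasoning: csc(x) is by definition the reciprocal of sin(x), wherever sin(x) ≠ 0.
So the two sides agree for every real x for which both sides are defined.

Conclusion: Yes, this is an identity.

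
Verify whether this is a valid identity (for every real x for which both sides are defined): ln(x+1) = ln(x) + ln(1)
Claim: ln(x+1) = ln(x) + ln(1).
Test a specific point where both sides are defined: x = 2.
LHS = ln(x+1) ≈ 1.0986
RHS = ln(x) + ln(1) ≈ 0.6931
Since 1.0986 ≠ 0.6931, the equation fails at this point, so it cannot hold for every real x for which both sides are defined.
ln(1) = 0, so the right side is just ln(x), which differs from ln(x+1).

Conclusion: No, this is NOT an identity.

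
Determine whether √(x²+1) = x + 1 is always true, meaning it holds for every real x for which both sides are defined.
No, this is NOT an identity.

Claim: √(x²+1) = x + 1.
Test a specific point where both sides are defined: x = -1.
LHS = √(x²+1) ≈ 1.4142
RHS = x + 1 ≈ 0.0000
Since 1.4142 ≠ 0.0000, the equation fails at this point, so it cannot hold for every real x for which both sides are defined.
(x+1)² = x² + 2x + 1 ≠ x² + 1 unless x = 0.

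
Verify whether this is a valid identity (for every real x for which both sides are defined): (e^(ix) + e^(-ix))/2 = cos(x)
Yes, this is an identity.

Claim: (e^(ix) + e^(-ix))/2 = cos(x).
Reasoning: By Euler's formula e^(ix) = cos(x) + i·sin(x) and e^(-ix) = cos(x) - i·sin(x). Adding cancels the sine terms: e^(ix) + e^(-ix) = 2cos(x); divide by 2.
So the two sides agree for every real x for which both sides are defined.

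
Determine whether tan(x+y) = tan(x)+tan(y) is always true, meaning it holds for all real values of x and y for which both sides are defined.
No, this is NOT an identity.

Claim: tan(x+y) = tan(x)+tan(y).
Test a specific point where both sides are defined: x = -π/4, y = -π/6.
LHS = tan(x+y) ≈ -3.7321
RHS = tan(x)+tan(y) ≈ -1.5774
Since -3.7321 ≠ -1.5774, the equation fails at this point, so it cannot hold for all real values of x and y for which both sides are defined.
The correct formula is tan(x+y) = (tan(x) + tan(y))/(1 - tan(x)tan(y)).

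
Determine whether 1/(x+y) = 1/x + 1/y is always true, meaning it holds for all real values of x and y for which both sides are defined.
No, this is NOT an identity.

Claim: 1/(x+y) = 1/x + 1/y.
Test a specific point where both sides are defined: x = 3, y = -2.
LHS = 1/(x+y) ≈ 1.0000
RHS = 1/x + 1/y ≈ -0.1667
Since 1.0000 ≠ -0.1667, the equation fails at this point, so it cannot hold for all real values of x and y for which both sides are defined.
1/x + 1/y = (x+y)/(xy), which is not 1/(x+y).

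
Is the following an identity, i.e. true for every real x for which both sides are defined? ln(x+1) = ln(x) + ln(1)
No, this is NOT an identity.

Claim: ln(x+1) = ln(x) + ln(1).
Test a specific point where both sides are defined: x = 3/2.
LHS = ln(x+1) ≈ 0.9163
RHS = ln(x) + ln(1) ≈ 0.4055
Since 0.9163 ≠ 0.4055, the equation fails at this point, so it cannot hold for every real x for which both sides are defined.
ln(1) = 0, so the right side is just ln(x), which differs from ln(x+1).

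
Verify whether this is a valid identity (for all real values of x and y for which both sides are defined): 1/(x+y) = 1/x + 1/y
Claim: 1/(x+y) = 1/x + 1/y.
Test a specific point where both sides are defined: x = -2, y = 4.
LHS = 1/(x+y) ≈ 0.5000
RHS = 1/x + 1/y ≈ -0.2500
Since 0.5000 ≠ -0.2500, the equation fails at this point, so it cannot hold for all real values of x and y for which both sides are defined.
1/x + 1/y = (x+y)/(xy), which is not 1/(x+y).

Conclusion: No, this is NOT an identity.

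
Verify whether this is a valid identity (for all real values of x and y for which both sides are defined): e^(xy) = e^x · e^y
No, this is NOT an identity.

Claim: e^(xy) = e^x · e^y.
Test a specific point where both sides are defined: x = 3/2, y = -1.
LHS = e^(xy) ≈ 0.2231
RHS = e^x · e^y ≈ 1.6487
Since 0.2231 ≠ 1.6487, the equation fails at this point, so it cannot hold for all real values of x and y for which both sides are defined.
e^x · e^y = e^(x+y), not e^(xy).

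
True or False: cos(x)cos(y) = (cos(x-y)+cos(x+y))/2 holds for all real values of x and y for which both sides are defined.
Claim: cos(x)cos(y) = (cos(x-y)+cos(x+y))/2.
Reasoning: cos(x-y) = cos(x)cos(y) + sin(x)sin(y) and cos(x+y) = cos(x)cos(y) - sin(x)sin(y). Adding, cos(x-y) + cos(x+y) = 2cos(x)cos(y); divide by 2.
So the two sides agree for all real values of x and y for which both sides are defined.

Conclusion: True.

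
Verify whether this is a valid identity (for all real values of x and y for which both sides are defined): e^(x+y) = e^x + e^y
No, this is NOT an identity.

Claim: e^(x+y) = e^x + e^y.
Test a specific point where both sides are defined: x = 3/2, y = 3.
LHS = e^(x+y) ≈ 90.0171
RHS = e^x + e^y ≈ 24.5672
Since 90.0171 ≠ 24.5672, the equation fails at this point, so it cannot hold for all real values of x and y for which both sides are defined.
The correct rule is e^(x+y) = e^x · e^y (a product, not a sum).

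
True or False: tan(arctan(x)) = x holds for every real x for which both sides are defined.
Claim: tan(arctan(x)) = x.
Reasoning: For every real x, arctan(x) is by definition the angle in (-π/2, π/2) whose tangent equals x. Taking the tangent of that angle returns x.
So the two sides agree for every real x for which both sides are defined.

Conclusion: True.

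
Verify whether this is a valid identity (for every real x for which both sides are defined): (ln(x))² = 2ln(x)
Claim: (ln(x))² = 2ln(x).
Test a specific point where both sides are defined: x = 2.
LHS = (ln(x))² ≈ 0.4805
RHS = 2ln(x) ≈ 1.3863
Since 0.4805 ≠ 1.3863, the equation fails at this point, so it cannot hold for every real x for which both sides are defined.
2ln(x) equals ln(x²), which is not the same as (ln x)².

Conclusion: No, this is NOT an identity.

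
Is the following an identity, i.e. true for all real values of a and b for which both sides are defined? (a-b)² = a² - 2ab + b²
Claim: (a-b)² = a² - 2ab + b².
Reasoning: Expand: (a-b)² = (a-b)(a-b) = a·a - a·b - b·a + b·b = a² - 2ab + b².
So the two sides agree for all real values of a and b for which both sides are defined.

Conclusion: Yes, this is an identity.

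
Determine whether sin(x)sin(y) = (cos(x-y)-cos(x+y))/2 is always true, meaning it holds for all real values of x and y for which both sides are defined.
Yes, this is an identity.

Claim: sin(x)sin(y) = (cos(x-y)-cos(x+y))/2.
Reasoning: cos(x-y) = cos(x)cos(y) + sin(x)sin(y) and cos(x+y) = cos(x)cos(y) - sin(x)sin(y). Subtracting, cos(x-y) - cos(x+y) = 2sin(x)sin(y); divide by 2.
So the two sides agree for all real values of x and y for which both sides are defined.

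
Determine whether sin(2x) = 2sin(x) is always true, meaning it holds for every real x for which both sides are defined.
Claim: sin(2x) = 2sin(x).
Test a specific point where both sides are defined: x = π/3.
LHS = sin(2x) ≈ 0.8660
RHS = 2sin(x) ≈ 1.7321
Since 0.8660 ≠ 1.7321, the equation fails at this point, so it cannot hold for every real x for which both sides are defined.
The correct double-angle formula is sin(2x) = 2sin(x)cos(x).

Conclusion: No, this is NOT an identity.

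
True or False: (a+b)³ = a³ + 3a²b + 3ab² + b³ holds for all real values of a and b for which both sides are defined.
True.

Claim: (a+b)³ = a³ + 3a²b + 3ab² + b³.
Reasoning: (a+b)³ = (a+b)(a+b)² = (a+b)(a² + 2ab + b²) = a³ + 2a²b + ab² + a²b + 2ab² + b³ = a³ + 3a²b + 3ab² + b³.
So the two sides agree for all real values of a and b for which both sides are defined.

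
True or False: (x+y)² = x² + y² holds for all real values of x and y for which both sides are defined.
False.

Claim: (x+y)² = x² + y².
Test a specific point where both sides are defined: x = 1/2, y = 2.
LHS = (x+y)² ≈ 6.2500
RHS = x² + y² ≈ 4.2500
Since 6.2500 ≠ 4.2500, the equation fails at this point, so it cannot hold for all real values of x and y for which both sides are defined.
The correct expansion is (x+y)² = x² + 2xy + y²; the cross term 2xy is missing.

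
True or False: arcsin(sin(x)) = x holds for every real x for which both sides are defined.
Claim: arcsin(sin(x)) = x.
Test a specific point where both sides are defined: x = 2π/3.
LHS = arcsin(sin(x)) ≈ 1.0472
RHS = x ≈ 2.0944
Since 1.0472 ≠ 2.0944, the equation fails at this point, so it cannot hold for every real x for which both sides are defined.
arcsin only returns values in [-π/2, π/2], so arcsin(sin(x)) = x holds only for x in that interval, not for all real x.

Conclusion: False.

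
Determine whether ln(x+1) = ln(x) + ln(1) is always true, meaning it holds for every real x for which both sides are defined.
Claim: ln(x+1) = ln(x) + ln(1).
Test a specific point where both sides are defined: x = 3.
LHS = ln(x+1) ≈ 1.3863
RHS = ln(x) + ln(1) ≈ 1.0986
Since 1.3863 ≠ 1.0986, the equation fails at this point, so it cannot hold for every real x for which both sides are defined.
ln(1) = 0, so the right side is just ln(x), which differs from ln(x+1).

Conclusion: No, this is NOT an identity.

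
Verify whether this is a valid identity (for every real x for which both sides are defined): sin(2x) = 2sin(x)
Claim: sin(2x) = 2sin(x).
Test a specific point where both sides are defined: x = -π/6.
LHS = sin(2x) ≈ -0.8660
RHS = 2sin(x) ≈ -1.0000
Since -0.8660 ≠ -1.0000, the equation fails at this point, so it cannot hold for every real x for which both sides are defined.
The correct double-angle formula is sin(2x) = 2sin(x)cos(x).

Conclusion: No, this is NOT an identity.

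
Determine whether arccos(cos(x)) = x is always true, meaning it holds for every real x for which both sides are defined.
Claim: arccos(cos(x)) = x.
Test a specific point where both sides are defined: x = -π/3.
LHS = arccos(cos(x)) ≈ 1.0472
RHS = x ≈ -1.0472
Since 1.0472 ≠ -1.0472, the equation fails at this point, so it cannot hold for every real x for which both sides are defined.
arccos only returns values in [0, π], so arccos(cos(x)) = x holds only for x in that interval, not for all real x.

Conclusion: No, this is NOT an identity.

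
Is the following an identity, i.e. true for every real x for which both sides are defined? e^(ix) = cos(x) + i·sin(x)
Yes, this is an identity.

Claim: e^(ix) = cos(x) + i·sin(x).
Reasoning: Euler's formula. Expand e^(ix) = Σ (ix)^k / k!. Since i² = -1, the even-k terms are Σ (-1)^m x^(2m)/(2m)! = cos(x) and the odd-k terms are i · Σ (-1)^m x^(2m+1)/(2m+1)! = i·sin(x).
So the two sides agree for every real x for which both sides are defined.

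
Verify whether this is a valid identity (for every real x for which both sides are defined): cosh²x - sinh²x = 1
Yes, this is an identity.

Claim: cosh²x - sinh²x = 1.
Reasoning: With cosh(x) = (e^x + e^-x)/2 and sinh(x) = (e^x - e^-x)/2: cosh²x = (e^(2x) + 2 + e^(-2x))/4 and sinh²x = (e^(2x) - 2 + e^(-2x))/4. Subtracting leaves 4/4 = 1.
So the two sides agree for every real x for which both sides are defined.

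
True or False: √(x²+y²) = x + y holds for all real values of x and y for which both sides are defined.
False.

Claim: √(x²+y²) = x + y.
Test a specific point where both sides are defined: x = 3, y = -2.
LHS = √(x²+y²) ≈ 3.6056
RHS = x + y ≈ 1.0000
Since 3.6056 ≠ 1.0000, the equation fails at this point, so it cannot hold for all real values of x and y for which both sides are defined.
(x+y)² = x² + 2xy + y², not x² + y², so the square root does not split this way.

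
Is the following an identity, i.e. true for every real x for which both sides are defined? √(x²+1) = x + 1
Claim: √(x²+1) = x + 1.
Test a specific point where both sides are defined: x = -1.
LHS = √(x²+1) ≈ 1.4142
RHS = x + 1 ≈ 0.0000
Since 1.4142 ≠ 0.0000, the equation fails at this point, so it cannot hold for every real x for which both sides are defined.
(x+1)² = x² + 2x + 1 ≠ x² + 1 unless x = 0.

Conclusion: No, this is NOT an identity.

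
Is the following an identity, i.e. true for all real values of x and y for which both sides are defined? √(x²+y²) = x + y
No, this is NOT an identity.

Claim: √(x²+y²) = x + y.
Test a specific point where both sides are defined: x = 1, y = 3/2.
LHS = √(x²+y²) ≈ 1.8028
RHS = x + y ≈ 2.5000
Since 1.8028 ≠ 2.5000, the equation fails at this point, so it cannot hold for all real values of x and y for which both sides are defined.
(x+y)² = x² + 2xy + y², not x² + y², so the square root does not split this way.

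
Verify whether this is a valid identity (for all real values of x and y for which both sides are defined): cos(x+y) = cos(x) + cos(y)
No, this is NOT an identity.

Claim: cos(x+y) = cos(x) + cos(y).
Test a specific point where both sides are defined: x = π, y = -π/2.
LHS = cos(x+y) ≈ 0.0000
RHS = cos(x) + cos(y) ≈ -1.0000
Since 0.0000 ≠ -1.0000, the equation fails at this point, so it cannot hold for all real values of x and y for which both sides are defined.
The correct expansion is cos(x+y) = cos(x)cos(y) - sin(x)sin(y); cosine is not additive.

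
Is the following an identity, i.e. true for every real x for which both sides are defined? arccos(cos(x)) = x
Claim: arccos(cos(x)) = x.
Test a specific point where both sides are defined: x = -π/3.
LHS = arccos(cos(x)) ≈ 1.0472
RHS = x ≈ -1.0472
Since 1.0472 ≠ -1.0472, the equation fails at this point, so it cannot hold for every real x for which both sides are defined.
arccos only returns values in [0, π], so arccos(cos(x)) = x holds only for x in that interval, not for all real x.

Conclusion: No, this is NOT an identity.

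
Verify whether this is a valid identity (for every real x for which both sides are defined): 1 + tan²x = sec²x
Yes, this is an identity.

Claim: 1 + tan²x = sec²x.
Reasoning: Start from sin²x + cos²x = 1 and divide every term by cos²x (allowed wherever tan x and sec x are defined): tan²x + 1 = 1/cos²x = sec²x.
So the two sides agree for every real x for which both sides are defined.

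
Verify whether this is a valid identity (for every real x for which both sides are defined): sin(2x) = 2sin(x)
No, this is NOT an identity.

Claim: sin(2x) = 2sin(x).
Test a specific point where both sides are defined: x = -π/3.
LHS = sin(2x) ≈ -0.8660
RHS = 2sin(x) ≈ -1.7321
Since -0.8660 ≠ -1.7321, the equation fails at this point, so it cannot hold for every real x for which both sides are defined.
The correct double-angle formula is sin(2x) = 2sin(x)cos(x).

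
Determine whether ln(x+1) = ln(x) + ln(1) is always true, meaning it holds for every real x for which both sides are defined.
No, this is NOT an identity.

Claim: ln(x+1) = ln(x) + ln(1).
Test a specific point where both sides are defined: x = 4.
LHS = ln(x+1) ≈ 1.6094
RHS = ln(x) + ln(1) ≈ 1.3863
Since 1.6094 ≠ 1.3863, the equation fails at this point, so it cannot hold for every real x for which both sides are defined.
ln(1) = 0, so the right side is just ln(x), which differs from ln(x+1).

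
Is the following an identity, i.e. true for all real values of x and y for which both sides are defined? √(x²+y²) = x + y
Claim: √(x²+y²) = x + y.
Test a specific point where both sides are defined: x = -2, y = -2.
LHS = √(x²+y²) ≈ 2.8284
RHS = x + y ≈ -4.0000
Since 2.8284 ≠ -4.0000, the equation fails at this point, so it cannot hold for all real values of x and y for which both sides are defined.
(x+y)² = x² + 2xy + y², not x² + y², so the square root does not split this way.

Conclusion: No, this is NOT an identity.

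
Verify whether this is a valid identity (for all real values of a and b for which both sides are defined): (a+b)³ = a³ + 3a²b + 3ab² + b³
Claim: (a+b)³ = a³ + 3a²b + 3ab² + b³.
Reasoning: (a+b)³ = (a+b)(a+b)² = (a+b)(a² + 2ab + b²) = a³ + 2a²b + ab² + a²b + 2ab² + b³ = a³ + 3a²b + 3ab² + b³.
So the two sides agree for all real values of a and b for which both sides are defined.

Conclusion: Yes, this is an identity.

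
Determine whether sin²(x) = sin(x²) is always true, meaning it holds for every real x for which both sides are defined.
Claim: sin²(x) = sin(x²).
Test a specific point where both sides are defined: x = -π/2.
LHS = sin²(x) ≈ 1.0000
RHS = sin(x²) ≈ 0.6243
Since 1.0000 ≠ 0.6243, the equation fails at this point, so it cannot hold for every real x for which both sides are defined.
sin²(x) means (sin x)², squaring the output; sin(x²) squares the input. These are different functions.

Conclusion: No, this is NOT an identity.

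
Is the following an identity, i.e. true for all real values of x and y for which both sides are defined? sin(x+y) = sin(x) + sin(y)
No, this is NOT an identity.

Claim: sin(x+y) = sin(x) + sin(y).
Test a specific point where both sides are defined: x = -π/2, y = -π/2.
LHS = sin(x+y) ≈ 0.0000
RHS = sin(x) + sin(y) ≈ -2.0000
Since 0.0000 ≠ -2.0000, the equation fails at this point, so it cannot hold for all real values of x and y for which both sides are defined.
The correct expansion is sin(x+y) = sin(x)cos(y) + cos(x)sin(y); sine is not additive.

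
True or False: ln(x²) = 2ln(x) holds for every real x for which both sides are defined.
True.

Claim: ln(x²) = 2ln(x).
Reasoning: The right side requires x > 0. For x > 0, x² = (e^(ln x))² = e^(2ln x), so ln(x²) = 2ln(x). (For x < 0 the right side is undefined, so those values are outside the claim.)
So the two sides agree for every real x for which both sides are defined.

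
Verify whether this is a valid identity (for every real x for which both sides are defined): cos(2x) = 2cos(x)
No, this is NOT an identity.

Claim: cos(2x) = 2cos(x).
Test a specific point where both sides are defined: x = -π/3.
LHS = cos(2x) ≈ -0.5000
RHS = 2cos(x) ≈ 1.0000
Since -0.5000 ≠ 1.0000, the equation fails at this point, so it cannot hold for every real x for which both sides are defined.
The correct double-angle formula is cos(2x) = cos²x - sin²x.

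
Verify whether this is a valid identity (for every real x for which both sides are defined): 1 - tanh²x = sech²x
Claim: 1 - tanh²x = sech²x.
Reasoning: Divide cosh²x - sinh²x = 1 through by cosh²x (never zero): 1 - tanh²x = 1/cosh²x = sech²x.
So the two sides agree for every real x for which both sides are defined.

Conclusion: Yes, this is an identity.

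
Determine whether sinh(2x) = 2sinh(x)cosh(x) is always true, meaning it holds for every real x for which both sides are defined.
Claim: sinh(2x) = 2sinh(x)cosh(x).
Reasoning: 2sinh(x)cosh(x) = 2 · (e^x - e^-x)/2 · (e^x + e^-x)/2 = (e^(2x) - e^(-2x))/2 = sinh(2x).
So the two sides agree for every real x for which both sides are defined.

Conclusion: Yes, this is an identity.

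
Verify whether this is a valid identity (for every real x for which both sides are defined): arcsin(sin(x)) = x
No, this is NOT an identity.

Claim: arcsin(sin(x)) = x.
Test a specific point where both sides are defined: x = π.
LHS = arcsin(sin(x)) ≈ 0.0000
RHS = x ≈ 3.1416
Since 0.0000 ≠ 3.1416, the equation fails at this point, so it cannot hold for every real x for which both sides are defined.
arcsin only returns values in [-π/2, π/2], so arcsin(sin(x)) = x holds only for x in that interval, not for all real x.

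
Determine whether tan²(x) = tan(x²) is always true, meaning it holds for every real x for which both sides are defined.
No, this is NOT an identity.

Claim: tan²(x) = tan(x²).
Test a specific point where both sides are defined: x = 2π/3.
LHS = tan²(x) ≈ 3.0000
RHS = tan(x²) ≈ 2.9590
Since 3.0000 ≠ 2.9590, the equation fails at this point, so it cannot hold for every real x for which both sides are defined.
tan²(x) means (tan x)², squaring the output; tan(x²) squares the input. These are different functions.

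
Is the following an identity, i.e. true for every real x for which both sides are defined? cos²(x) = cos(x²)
No, this is NOT an identity.

Claim: cos²(x) = cos(x²).
Test a specific point where both sides are defined: x = -π/6.
LHS = cos²(x) ≈ 0.7500
RHS = cos(x²) ≈ 0.9627
Since 0.7500 ≠ 0.9627, the equation fails at this point, so it cannot hold for every real x for which both sides are defined.
cos²(x) means (cos x)², squaring the output; cos(x²) squares the input. These are different functions.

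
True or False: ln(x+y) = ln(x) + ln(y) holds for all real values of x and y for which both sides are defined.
Claim: ln(x+y) = ln(x) + ln(y).
Test a specific point where both sides are defined: x = 4, y = 1/2.
LHS = ln(x+y) ≈ 1.5041
RHS = ln(x) + ln(y) ≈ 0.6931
Since 1.5041 ≠ 0.6931, the equation fails at this point, so it cannot hold for all real values of x and y for which both sides are defined.
ln(x) + ln(y) = ln(xy), not ln(x+y).

Conclusion: False.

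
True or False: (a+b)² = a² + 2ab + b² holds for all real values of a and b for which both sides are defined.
Claim: (a+b)² = a² + 2ab + b².
Reasoning: Expand: (a+b)² = (a+b)(a+b) = a·a + a·b + b·a + b·b = a² + 2ab + b².
So the two sides agree for all real values of a and b for which both sides are defined.

Conclusion: True.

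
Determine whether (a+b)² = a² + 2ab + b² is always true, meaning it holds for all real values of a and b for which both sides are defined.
Claim: (a+b)² = a² + 2ab + b².
Reasoning: Expand: (a+b)² = (a+b)(a+b) = a·a + a·b + b·a + b·b = a² + 2ab + b².
So the two sides agree for all real values of a and b for which both sides are defined.

Conclusion: Yes, this is an identity.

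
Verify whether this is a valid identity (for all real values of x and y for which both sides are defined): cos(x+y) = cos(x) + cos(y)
No, this is NOT an identity.

Claim: cos(x+y) = cos(x) + cos(y).
Test a specific point where both sides are defined: x = -π/6, y = π/2.
LHS = cos(x+y) ≈ 0.5000
RHS = cos(x) + cos(y) ≈ 0.8660
Since 0.5000 ≠ 0.8660, the equation fails at this point, so it cannot hold for all real values of x and y for which both sides are defined.
The correct expansion is cos(x+y) = cos(x)cos(y) - sin(x)sin(y); cosine is not additive.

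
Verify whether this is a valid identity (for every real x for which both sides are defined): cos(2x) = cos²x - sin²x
Claim: cos(2x) = cos²x - sin²x.
Reasoning: Put y = x in the addition formula cos(x+y) = cos(x)cos(y) - sin(x)sin(y): cos(2x) = cos²x - sin²x.
So the two sides agree for every real x for which both sides are defined.

Conclusion: Yes, this is an identity.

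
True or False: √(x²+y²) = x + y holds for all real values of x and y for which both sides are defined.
Claim: √(x²+y²) = x + y.
Test a specific point where both sides are defined: x = 3/2, y = 3/2.
LHS = √(x²+y²) ≈ 2.1213
RHS = x + y ≈ 3.0000
Since 2.1213 ≠ 3.0000, the equation fails at this point, so it cannot hold for all real values of x and y for which both sides are defined.
(x+y)² = x² + 2xy + y², not x² + y², so the square root does not split this way.

Conclusion: False.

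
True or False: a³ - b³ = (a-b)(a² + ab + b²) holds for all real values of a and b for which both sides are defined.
True.

Claim: a³ - b³ = (a-b)(a² + ab + b²).
Reasoning: Expand the right side: (a-b)(a² + ab + b²) = a³ + a²b + ab² - a²b - ab² - b³ = a³ - b³ (the middle terms cancel in pairs).
So the two sides agree for all real values of a and b for which both sides are defined.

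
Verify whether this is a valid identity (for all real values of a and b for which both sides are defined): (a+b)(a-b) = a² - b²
Claim: (a+b)(a-b) = a² - b².
Reasoning: Expand: (a+b)(a-b) = a² - ab + ba - b² = a² - b² (the cross terms cancel).
So the two sides agree for all real values of a and b for which both sides are defined.

Conclusion: Yes, this is an identity.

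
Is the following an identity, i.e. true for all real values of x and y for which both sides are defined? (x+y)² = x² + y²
Claim: (x+y)² = x² + y².
Test a specific point where both sides are defined: x = 3, y = -3.
LHS = (x+y)² ≈ 0.0000
RHS = x² + y² ≈ 18.0000
Since 0.0000 ≠ 18.0000, the equation fails at this point, so it cannot hold for all real values of x and y for which both sides are defined.
The correct expansion is (x+y)² = x² + 2xy + y²; the cross term 2xy is missing.

Conclusion: No, this is NOT an identity.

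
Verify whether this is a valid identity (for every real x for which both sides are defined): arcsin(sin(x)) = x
Claim: arcsin(sin(x)) = x.
Test a specific point where both sides are defined: x = π.
LHS = arcsin(sin(x)) ≈ 0.0000
RHS = x ≈ 3.1416
Since 0.0000 ≠ 3.1416, the equation fails at this point, so it cannot hold for every real x for which both sides are defined.
arcsin only returns values in [-π/2, π/2], so arcsin(sin(x)) = x holds only for x in that interval, not for all real x.

Conclusion: No, this is NOT an identity.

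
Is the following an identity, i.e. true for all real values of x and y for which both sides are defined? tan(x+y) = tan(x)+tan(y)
No, this is NOT an identity.

Claim: tan(x+y) = tan(x)+tan(y).
Test a specific point where both sides are defined: x = -π/6, y = -π/6.
LHS = tan(x+y) ≈ -1.7321
RHS = tan(x)+tan(y) ≈ -1.1547
Since -1.7321 ≠ -1.1547, the equation fails at this point, so it cannot hold for all real values of x and y for which both sides are defined.
The correct formula is tan(x+y) = (tan(x) + tan(y))/(1 - tan(x)tan(y)).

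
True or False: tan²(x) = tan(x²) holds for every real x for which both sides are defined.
Claim: tan²(x) = tan(x²).
Test a specific point where both sides are defined: x = π/4.
LHS = tan²(x) ≈ 1.0000
RHS = tan(x²) ≈ 0.7092
Since 1.0000 ≠ 0.7092, the equation fails at this point, so it cannot hold for every real x for which both sides are defined.
tan²(x) means (tan x)², squaring the output; tan(x²) squares the input. These are different functions.

Conclusion: False.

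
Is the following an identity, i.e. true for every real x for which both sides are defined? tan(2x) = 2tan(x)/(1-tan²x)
Claim: tan(2x) = 2tan(x)/(1-tan²x).
Reasoning: tan(2x) = sin(2x)/cos(2x) = 2sin(x)cos(x) / (cos²x - sin²x). Divide numerator and denominator by cos²x: 2tan(x) / (1 - tan²x).
So the two sides agree for every real x for which both sides are defined.

Conclusion: Yes, this is an identity.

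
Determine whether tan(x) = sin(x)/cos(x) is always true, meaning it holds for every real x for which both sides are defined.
Yes, this is an identity.

Claim: tan(x) = sin(x)/cos(x).
Reasoning: For an angle x whose terminal point on the unit circle is (cos x, sin x), tan(x) is defined as the ratio (second coordinate)/(first coordinate) = sin(x)/cos(x), wherever cos(x) ≠ 0.
So the two sides agree for every real x for which both sides are defined.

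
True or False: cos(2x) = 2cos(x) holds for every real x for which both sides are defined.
Claim: cos(2x) = 2cos(x).
Test a specific point where both sides are defined: x = π/3.
LHS = cos(2x) ≈ -0.5000
RHS = 2cos(x) ≈ 1.0000
Since -0.5000 ≠ 1.0000, the equation fails at this point, so it cannot hold for every real x for which both sides are defined.
The correct double-angle formula is cos(2x) = cos²x - sin²x.

Conclusion: False.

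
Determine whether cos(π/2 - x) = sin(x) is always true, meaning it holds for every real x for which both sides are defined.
Claim: cos(π/2 - x) = sin(x).
Reasoning: Use cos(u - v) = cos(u)cos(v) + sin(u)sin(v) with u = π/2, v = x: cos(π/2)cos(x) + sin(π/2)sin(x) = 0·cos(x) + 1·sin(x) = sin(x).
So the two sides agree for every real x for which both sides are defined.

Conclusion: Yes, this is an identity.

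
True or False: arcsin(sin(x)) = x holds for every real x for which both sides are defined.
False.

Claim: arcsin(sin(x)) = x.
Test a specific point where both sides are defined: x = π.
LHS = arcsin(sin(x)) ≈ 0.0000
RHS = x ≈ 3.1416
Since 0.0000 ≠ 3.1416, the equation fails at this point, so it cannot hold for every real x for which both sides are defined.
arcsin only returns values in [-π/2, π/2], so arcsin(sin(x)) = x holds only for x in that interval, not for all real x.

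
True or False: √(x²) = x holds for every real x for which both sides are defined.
False.

Claim: √(x²) = x.
Test a specific point where both sides are defined: x = -3.
LHS = √(x²) ≈ 3.0000
RHS = x ≈ -3.0000
Since 3.0000 ≠ -3.0000, the equation fails at this point, so it cannot hold for every real x for which both sides are defined.
√(x²) = |x|, which differs from x whenever x < 0 (both sides are defined for every real x).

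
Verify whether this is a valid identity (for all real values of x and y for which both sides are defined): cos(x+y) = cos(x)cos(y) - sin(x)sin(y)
Yes, this is an identity.

Claim: cos(x+y) = cos(x)cos(y) - sin(x)sin(y).
Reasoning: By Euler's formula e^(i(x+y)) = e^(ix)·e^(iy) = (cos x + i·sin x)(cos y + i·sin y). The real part of the left side is cos(x+y); the real part of the product is cos(x)cos(y) - sin(x)sin(y) (since i·i = -1).
So the two sides agree for all real values of x and y for which both sides are defined.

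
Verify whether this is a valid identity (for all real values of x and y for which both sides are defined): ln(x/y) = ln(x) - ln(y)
Yes, this is an identity.

Claim: ln(x/y) = ln(x) - ln(y).
Reasoning: Both sides are simultaneously defined only when x, y > 0. Write x = e^p, y = e^q. Then x/y = e^(p-q), so ln(x/y) = p - q = ln(x) - ln(y).
So the two sides agree for all real values of x and y for which both sides are defined.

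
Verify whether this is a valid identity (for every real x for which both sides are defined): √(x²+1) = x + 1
Claim: √(x²+1) = x + 1.
Test a specific point where both sides are defined: x = 3.
LHS = √(x²+1) ≈ 3.1623
RHS = x + 1 ≈ 4.0000
Since 3.1623 ≠ 4.0000, the equation fails at this point, so it cannot hold for every real x for which both sides are defined.
(x+1)² = x² + 2x + 1 ≠ x² + 1 unless x = 0.

Conclusion: No, this is NOT an identity.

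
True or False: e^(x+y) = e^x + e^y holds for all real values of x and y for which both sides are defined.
Claim: e^(x+y) = e^x + e^y.
Test a specific point where both sides are defined: x = 4, y = 1/2.
LHS = e^(x+y) ≈ 90.0171
RHS = e^x + e^y ≈ 56.2469
Since 90.0171 ≠ 56.2469, the equation fails at this point, so it cannot hold for all real values of x and y for which both sides are defined.
The correct rule is e^(x+y) = e^x · e^y (a product, not a sum).

Conclusion: False.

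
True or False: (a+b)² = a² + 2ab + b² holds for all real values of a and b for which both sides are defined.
Claim: (a+b)² = a² + 2ab + b².
Reasoning: Expand: (a+b)² = (a+b)(a+b) = a·a + a·b + b·a + b·b = a² + 2ab + b².
So the two sides agree for all real values of a and b for which both sides are defined.

Conclusion: True.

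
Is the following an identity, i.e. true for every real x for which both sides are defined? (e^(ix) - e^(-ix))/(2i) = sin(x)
Yes, this is an identity.

Claim: (e^(ix) - e^(-ix))/(2i) = sin(x).
Reasoning: By Euler's formula e^(ix) = cos(x) + i·sin(x) and e^(-ix) = cos(x) - i·sin(x). Subtracting cancels the cosine terms: e^(ix) - e^(-ix) = 2i·sin(x); divide by 2i.
So the two sides agree for every real x for which both sides are defined.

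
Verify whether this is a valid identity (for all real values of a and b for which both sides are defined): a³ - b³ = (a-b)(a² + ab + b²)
Claim: a³ - b³ = (a-b)(a² + ab + b²).
Reasoning: Expand the right side: (a-b)(a² + ab + b²) = a³ + a²b + ab² - a²b - ab² - b³ = a³ - b³ (the middle terms cancel in pairs).
So the two sides agree for all real values of a and b for which both sides are defined.

Conclusion: Yes, this is an identity.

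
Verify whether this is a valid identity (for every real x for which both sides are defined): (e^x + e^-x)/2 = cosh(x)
Yes, this is an identity.

Claim: (e^x + e^-x)/2 = cosh(x).
Reasoning: This is exactly the definition of the hyperbolic cosine: cosh(x) := (e^x + e^-x)/2.
So the two sides agree for every real x for which both sides are defined.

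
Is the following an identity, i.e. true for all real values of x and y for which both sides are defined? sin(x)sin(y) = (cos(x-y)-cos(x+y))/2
Yes, this is an identity.

Claim: sin(x)sin(y) = (cos(x-y)-cos(x+y))/2.
Reasoning: cos(x-y) = cos(x)cos(y) + sin(x)sin(y) and cos(x+y) = cos(x)cos(y) - sin(x)sin(y). Subtracting, cos(x-y) - cos(x+y) = 2sin(x)sin(y); divide by 2.
So the two sides agree for all real values of x and y for which both sides are defined.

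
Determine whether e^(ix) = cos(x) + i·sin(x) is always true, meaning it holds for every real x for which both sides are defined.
Yes, this is an identity.

Claim: e^(ix) = cos(x) + i·sin(x).
Reasoning: Euler's formula. Expand e^(ix) = Σ (ix)^k / k!. Since i² = -1, the even-k terms are Σ (-1)^m x^(2m)/(2m)! = cos(x) and the odd-k terms are i · Σ (-1)^m x^(2m+1)/(2m+1)! = i·sin(x).
So the two sides agree for every real x for which both sides are defined.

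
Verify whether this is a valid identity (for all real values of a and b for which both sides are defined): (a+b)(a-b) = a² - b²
Claim: (a+b)(a-b) = a² - b².
Reasoning: Expand: (a+b)(a-b) = a² - ab + ba - b² = a² - b² (the cross terms cancel).
So the two sides agree for all real values of a and b for which both sides are defined.

Conclusion: Yes, this is an identity.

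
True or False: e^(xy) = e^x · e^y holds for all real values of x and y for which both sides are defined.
Claim: e^(xy) = e^x · e^y.
Test a specific point where both sides are defined: x = 1/2, y = 1.
LHS = e^(xy) ≈ 1.6487
RHS = e^x · e^y ≈ 4.4817
Since 1.6487 ≠ 4.4817, the equation fails at this point, so it cannot hold for all real values of x and y for which both sides are defined.
e^x · e^y = e^(x+y), not e^(xy).

Conclusion: False.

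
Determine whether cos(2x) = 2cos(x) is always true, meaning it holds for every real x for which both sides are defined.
No, this is NOT an identity.

Claim: cos(2x) = 2cos(x).
Test a specific point where both sides are defined: x = -π/2.
LHS = cos(2x) ≈ -1.0000
RHS = 2cos(x) ≈ 0.0000
Since -1.0000 ≠ 0.0000, the equation fails at this point, so it cannot hold for every real x for which both sides are defined.
The correct double-angle formula is cos(2x) = cos²x - sin²x.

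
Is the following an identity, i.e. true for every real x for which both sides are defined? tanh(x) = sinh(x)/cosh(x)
Yes, this is an identity.

Claim: tanh(x) = sinh(x)/cosh(x).
Reasoning: tanh(x) is defined as sinh(x)/cosh(x) = (e^x - e^-x)/(e^x + e^-x); cosh(x) ≥ 1 is never zero, so this holds for every real x.
So the two sides agree for every real x for which both sides are defined.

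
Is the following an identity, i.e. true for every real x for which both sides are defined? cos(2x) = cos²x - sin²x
Yes, this is an identity.

Claim: cos(2x) = cos²x - sin²x.
Reasoning: Put y = x in the addition formula cos(x+y) = cos(x)cos(y) - sin(x)sin(y): cos(2x) = cos²x - sin²x.
So the two sides agree for every real x for which both sides are defined.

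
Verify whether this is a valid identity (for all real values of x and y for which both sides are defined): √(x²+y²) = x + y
No, this is NOT an identity.

Claim: √(x²+y²) = x + y.
Test a specific point where both sides are defined: x = 4, y = 5.
LHS = √(x²+y²) ≈ 6.4031
RHS = x + y ≈ 9.0000
Since 6.4031 ≠ 9.0000, the equation fails at this point, so it cannot hold for all real values of x and y for which both sides are defined.
(x+y)² = x² + 2xy + y², not x² + y², so the square root does not split this way.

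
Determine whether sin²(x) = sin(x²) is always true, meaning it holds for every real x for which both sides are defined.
No, this is NOT an identity.

Claim: sin²(x) = sin(x²).
Test a specific point where both sides are defined: x = 2π/3.
LHS = sin²(x) ≈ 0.7500
RHS = sin(x²) ≈ -0.9474
Since 0.7500 ≠ -0.9474, the equation fails at this point, so it cannot hold for every real x for which both sides are defined.
sin²(x) means (sin x)², squaring the output; sin(x²) squares the input. These are different functions.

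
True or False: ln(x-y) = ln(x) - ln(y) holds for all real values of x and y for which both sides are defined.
False.

Claim: ln(x-y) = ln(x) - ln(y).
Test a specific point where both sides are defined: x = 5, y = 1/2.
LHS = ln(x-y) ≈ 1.5041
RHS = ln(x) - ln(y) ≈ 2.3026
Since 1.5041 ≠ 2.3026, the equation fails at this point, so it cannot hold for all real values of x and y for which both sides are defined.
ln(x) - ln(y) = ln(x/y), not ln(x-y).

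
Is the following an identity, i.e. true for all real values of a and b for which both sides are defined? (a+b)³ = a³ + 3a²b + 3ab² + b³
Claim: (a+b)³ = a³ + 3a²b + 3ab² + b³.
Reasoning: (a+b)³ = (a+b)(a+b)² = (a+b)(a² + 2ab + b²) = a³ + 2a²b + ab² + a²b + 2ab² + b³ = a³ + 3a²b + 3ab² + b³.
So the two sides agree for all real values of a and b for which both sides are defined.

Conclusion: Yes, this is an identity.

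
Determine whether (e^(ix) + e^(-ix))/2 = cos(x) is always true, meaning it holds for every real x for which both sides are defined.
Yes, this is an identity.

Claim: (e^(ix) + e^(-ix))/2 = cos(x).
Reasoning: By Euler's formula e^(ix) = cos(x) + i·sin(x) and e^(-ix) = cos(x) - i·sin(x). Adding cancels the sine terms: e^(ix) + e^(-ix) = 2cos(x); divide by 2.
So the two sides agree for every real x for which both sides are defined.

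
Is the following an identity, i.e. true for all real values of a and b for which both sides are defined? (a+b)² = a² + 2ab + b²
Claim: (a+b)² = a² + 2ab + b².
Reasoning: Expand: (a+b)² = (a+b)(a+b) = a·a + a·b + b·a + b·b = a² + 2ab + b².
So the two sides agree for all real values of a and b for which both sides are defined.

Conclusion: Yes, this is an identity.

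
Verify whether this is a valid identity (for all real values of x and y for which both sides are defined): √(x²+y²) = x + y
No, this is NOT an identity.

Claim: √(x²+y²) = x + y.
Test a specific point where both sides are defined: x = 3/2, y = -3.
LHS = √(x²+y²) ≈ 3.3541
RHS = x + y ≈ -1.5000
Since 3.3541 ≠ -1.5000, the equation fails at this point, so it cannot hold for all real values of x and y for which both sides are defined.
(x+y)² = x² + 2xy + y², not x² + y², so the square root does not split this way.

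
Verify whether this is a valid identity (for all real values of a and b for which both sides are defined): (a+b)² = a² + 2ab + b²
Claim: (a+b)² = a² + 2ab + b².
Reasoning: Expand: (a+b)² = (a+b)(a+b) = a·a + a·b + b·a + b·b = a² + 2ab + b².
So the two sides agree for all real values of a and b for which both sides are defined.

Conclusion: Yes, this is an identity.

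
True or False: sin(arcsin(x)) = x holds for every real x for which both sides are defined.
Claim: sin(arcsin(x)) = x.
Reasoning: For -1 ≤ x ≤ 1 (where arcsin is defined), arcsin(x) is by definition an angle whose sine equals x. Taking the sine of that angle returns x. (Note the other order, arcsin(sin x) = x, is NOT an identity.)
So the two sides agree for every real x for which both sides are defined.

Conclusion: True.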